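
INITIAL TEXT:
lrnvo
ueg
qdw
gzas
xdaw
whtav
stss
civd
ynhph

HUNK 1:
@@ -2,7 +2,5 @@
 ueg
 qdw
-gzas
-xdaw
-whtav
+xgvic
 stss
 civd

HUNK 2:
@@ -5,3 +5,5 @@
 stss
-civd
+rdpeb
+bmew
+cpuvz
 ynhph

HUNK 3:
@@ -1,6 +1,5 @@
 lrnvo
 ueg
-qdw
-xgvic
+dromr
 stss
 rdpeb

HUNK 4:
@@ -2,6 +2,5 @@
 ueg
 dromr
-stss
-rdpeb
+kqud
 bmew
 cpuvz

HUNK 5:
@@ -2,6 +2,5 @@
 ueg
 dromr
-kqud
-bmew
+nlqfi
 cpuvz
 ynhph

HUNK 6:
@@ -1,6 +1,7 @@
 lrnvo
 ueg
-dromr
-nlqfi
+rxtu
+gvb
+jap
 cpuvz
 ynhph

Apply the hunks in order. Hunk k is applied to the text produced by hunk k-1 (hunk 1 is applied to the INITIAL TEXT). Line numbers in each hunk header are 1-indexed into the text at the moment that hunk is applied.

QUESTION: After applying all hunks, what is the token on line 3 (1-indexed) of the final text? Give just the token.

Answer: rxtu

Derivation:
Hunk 1: at line 2 remove [gzas,xdaw,whtav] add [xgvic] -> 7 lines: lrnvo ueg qdw xgvic stss civd ynhph
Hunk 2: at line 5 remove [civd] add [rdpeb,bmew,cpuvz] -> 9 lines: lrnvo ueg qdw xgvic stss rdpeb bmew cpuvz ynhph
Hunk 3: at line 1 remove [qdw,xgvic] add [dromr] -> 8 lines: lrnvo ueg dromr stss rdpeb bmew cpuvz ynhph
Hunk 4: at line 2 remove [stss,rdpeb] add [kqud] -> 7 lines: lrnvo ueg dromr kqud bmew cpuvz ynhph
Hunk 5: at line 2 remove [kqud,bmew] add [nlqfi] -> 6 lines: lrnvo ueg dromr nlqfi cpuvz ynhph
Hunk 6: at line 1 remove [dromr,nlqfi] add [rxtu,gvb,jap] -> 7 lines: lrnvo ueg rxtu gvb jap cpuvz ynhph
Final line 3: rxtu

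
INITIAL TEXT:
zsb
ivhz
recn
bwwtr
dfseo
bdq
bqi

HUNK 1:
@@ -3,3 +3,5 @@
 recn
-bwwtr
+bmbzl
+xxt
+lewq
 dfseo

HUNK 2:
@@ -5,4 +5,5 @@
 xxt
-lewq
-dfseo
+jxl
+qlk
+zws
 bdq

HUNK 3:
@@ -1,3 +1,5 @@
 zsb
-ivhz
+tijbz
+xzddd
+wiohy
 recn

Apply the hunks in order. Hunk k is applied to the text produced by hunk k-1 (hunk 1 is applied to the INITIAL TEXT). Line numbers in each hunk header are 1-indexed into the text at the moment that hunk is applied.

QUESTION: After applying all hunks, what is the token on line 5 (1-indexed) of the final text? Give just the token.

Answer: recn

Derivation:
Hunk 1: at line 3 remove [bwwtr] add [bmbzl,xxt,lewq] -> 9 lines: zsb ivhz recn bmbzl xxt lewq dfseo bdq bqi
Hunk 2: at line 5 remove [lewq,dfseo] add [jxl,qlk,zws] -> 10 lines: zsb ivhz recn bmbzl xxt jxl qlk zws bdq bqi
Hunk 3: at line 1 remove [ivhz] add [tijbz,xzddd,wiohy] -> 12 lines: zsb tijbz xzddd wiohy recn bmbzl xxt jxl qlk zws bdq bqi
Final line 5: recn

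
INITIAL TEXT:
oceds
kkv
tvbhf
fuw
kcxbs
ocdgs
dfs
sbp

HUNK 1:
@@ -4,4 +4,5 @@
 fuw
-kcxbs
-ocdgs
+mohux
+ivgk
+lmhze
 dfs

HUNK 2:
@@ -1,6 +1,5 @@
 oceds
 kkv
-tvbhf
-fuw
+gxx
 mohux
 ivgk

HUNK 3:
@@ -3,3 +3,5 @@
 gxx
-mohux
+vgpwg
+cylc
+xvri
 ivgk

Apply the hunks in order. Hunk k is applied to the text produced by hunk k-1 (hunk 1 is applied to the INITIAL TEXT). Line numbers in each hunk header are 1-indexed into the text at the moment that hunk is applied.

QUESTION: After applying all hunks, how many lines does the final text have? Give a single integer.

Hunk 1: at line 4 remove [kcxbs,ocdgs] add [mohux,ivgk,lmhze] -> 9 lines: oceds kkv tvbhf fuw mohux ivgk lmhze dfs sbp
Hunk 2: at line 1 remove [tvbhf,fuw] add [gxx] -> 8 lines: oceds kkv gxx mohux ivgk lmhze dfs sbp
Hunk 3: at line 3 remove [mohux] add [vgpwg,cylc,xvri] -> 10 lines: oceds kkv gxx vgpwg cylc xvri ivgk lmhze dfs sbp
Final line count: 10

Answer: 10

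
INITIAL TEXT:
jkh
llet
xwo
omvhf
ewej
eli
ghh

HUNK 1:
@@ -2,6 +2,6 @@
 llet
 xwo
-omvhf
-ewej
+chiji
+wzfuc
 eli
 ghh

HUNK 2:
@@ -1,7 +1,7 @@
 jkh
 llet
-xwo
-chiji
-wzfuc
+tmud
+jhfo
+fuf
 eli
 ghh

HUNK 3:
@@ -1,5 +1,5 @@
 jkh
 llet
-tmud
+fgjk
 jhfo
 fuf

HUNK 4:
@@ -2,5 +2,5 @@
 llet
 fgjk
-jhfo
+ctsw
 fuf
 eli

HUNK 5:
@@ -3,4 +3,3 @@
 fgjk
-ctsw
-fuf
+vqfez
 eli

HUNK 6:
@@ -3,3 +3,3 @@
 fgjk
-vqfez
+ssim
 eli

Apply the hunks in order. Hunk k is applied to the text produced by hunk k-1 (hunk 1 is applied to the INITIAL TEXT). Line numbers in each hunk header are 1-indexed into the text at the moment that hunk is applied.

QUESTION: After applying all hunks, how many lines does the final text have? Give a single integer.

Answer: 6

Derivation:
Hunk 1: at line 2 remove [omvhf,ewej] add [chiji,wzfuc] -> 7 lines: jkh llet xwo chiji wzfuc eli ghh
Hunk 2: at line 1 remove [xwo,chiji,wzfuc] add [tmud,jhfo,fuf] -> 7 lines: jkh llet tmud jhfo fuf eli ghh
Hunk 3: at line 1 remove [tmud] add [fgjk] -> 7 lines: jkh llet fgjk jhfo fuf eli ghh
Hunk 4: at line 2 remove [jhfo] add [ctsw] -> 7 lines: jkh llet fgjk ctsw fuf eli ghh
Hunk 5: at line 3 remove [ctsw,fuf] add [vqfez] -> 6 lines: jkh llet fgjk vqfez eli ghh
Hunk 6: at line 3 remove [vqfez] add [ssim] -> 6 lines: jkh llet fgjk ssim eli ghh
Final line count: 6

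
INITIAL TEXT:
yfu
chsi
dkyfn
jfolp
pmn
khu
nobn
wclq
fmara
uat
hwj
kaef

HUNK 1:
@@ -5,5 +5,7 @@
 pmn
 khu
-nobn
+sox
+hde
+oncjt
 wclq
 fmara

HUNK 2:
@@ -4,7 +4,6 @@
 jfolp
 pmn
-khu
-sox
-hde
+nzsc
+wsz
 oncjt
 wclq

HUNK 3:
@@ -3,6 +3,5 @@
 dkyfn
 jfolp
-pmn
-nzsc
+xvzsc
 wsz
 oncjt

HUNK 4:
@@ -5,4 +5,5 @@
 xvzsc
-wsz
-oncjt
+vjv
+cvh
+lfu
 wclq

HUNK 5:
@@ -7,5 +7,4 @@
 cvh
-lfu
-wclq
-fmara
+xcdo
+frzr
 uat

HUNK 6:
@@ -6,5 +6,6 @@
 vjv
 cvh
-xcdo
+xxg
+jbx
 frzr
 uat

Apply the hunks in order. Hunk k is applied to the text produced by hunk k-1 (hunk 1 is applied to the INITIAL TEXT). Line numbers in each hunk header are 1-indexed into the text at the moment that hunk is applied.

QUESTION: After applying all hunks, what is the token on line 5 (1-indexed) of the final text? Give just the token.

Hunk 1: at line 5 remove [nobn] add [sox,hde,oncjt] -> 14 lines: yfu chsi dkyfn jfolp pmn khu sox hde oncjt wclq fmara uat hwj kaef
Hunk 2: at line 4 remove [khu,sox,hde] add [nzsc,wsz] -> 13 lines: yfu chsi dkyfn jfolp pmn nzsc wsz oncjt wclq fmara uat hwj kaef
Hunk 3: at line 3 remove [pmn,nzsc] add [xvzsc] -> 12 lines: yfu chsi dkyfn jfolp xvzsc wsz oncjt wclq fmara uat hwj kaef
Hunk 4: at line 5 remove [wsz,oncjt] add [vjv,cvh,lfu] -> 13 lines: yfu chsi dkyfn jfolp xvzsc vjv cvh lfu wclq fmara uat hwj kaef
Hunk 5: at line 7 remove [lfu,wclq,fmara] add [xcdo,frzr] -> 12 lines: yfu chsi dkyfn jfolp xvzsc vjv cvh xcdo frzr uat hwj kaef
Hunk 6: at line 6 remove [xcdo] add [xxg,jbx] -> 13 lines: yfu chsi dkyfn jfolp xvzsc vjv cvh xxg jbx frzr uat hwj kaef
Final line 5: xvzsc

Answer: xvzsc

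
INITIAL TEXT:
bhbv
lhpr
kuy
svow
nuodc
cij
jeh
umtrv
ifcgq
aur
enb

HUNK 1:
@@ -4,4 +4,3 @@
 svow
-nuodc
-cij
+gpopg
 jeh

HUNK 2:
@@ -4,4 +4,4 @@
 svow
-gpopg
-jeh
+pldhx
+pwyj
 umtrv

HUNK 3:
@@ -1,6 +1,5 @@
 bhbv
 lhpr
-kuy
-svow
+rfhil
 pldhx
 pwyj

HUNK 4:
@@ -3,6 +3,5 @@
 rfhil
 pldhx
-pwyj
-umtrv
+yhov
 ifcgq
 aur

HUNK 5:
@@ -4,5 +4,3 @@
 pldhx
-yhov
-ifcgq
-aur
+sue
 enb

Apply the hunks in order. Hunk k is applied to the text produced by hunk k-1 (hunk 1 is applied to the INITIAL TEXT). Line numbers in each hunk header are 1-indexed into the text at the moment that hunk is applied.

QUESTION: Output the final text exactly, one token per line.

Answer: bhbv
lhpr
rfhil
pldhx
sue
enb

Derivation:
Hunk 1: at line 4 remove [nuodc,cij] add [gpopg] -> 10 lines: bhbv lhpr kuy svow gpopg jeh umtrv ifcgq aur enb
Hunk 2: at line 4 remove [gpopg,jeh] add [pldhx,pwyj] -> 10 lines: bhbv lhpr kuy svow pldhx pwyj umtrv ifcgq aur enb
Hunk 3: at line 1 remove [kuy,svow] add [rfhil] -> 9 lines: bhbv lhpr rfhil pldhx pwyj umtrv ifcgq aur enb
Hunk 4: at line 3 remove [pwyj,umtrv] add [yhov] -> 8 lines: bhbv lhpr rfhil pldhx yhov ifcgq aur enb
Hunk 5: at line 4 remove [yhov,ifcgq,aur] add [sue] -> 6 lines: bhbv lhpr rfhil pldhx sue enb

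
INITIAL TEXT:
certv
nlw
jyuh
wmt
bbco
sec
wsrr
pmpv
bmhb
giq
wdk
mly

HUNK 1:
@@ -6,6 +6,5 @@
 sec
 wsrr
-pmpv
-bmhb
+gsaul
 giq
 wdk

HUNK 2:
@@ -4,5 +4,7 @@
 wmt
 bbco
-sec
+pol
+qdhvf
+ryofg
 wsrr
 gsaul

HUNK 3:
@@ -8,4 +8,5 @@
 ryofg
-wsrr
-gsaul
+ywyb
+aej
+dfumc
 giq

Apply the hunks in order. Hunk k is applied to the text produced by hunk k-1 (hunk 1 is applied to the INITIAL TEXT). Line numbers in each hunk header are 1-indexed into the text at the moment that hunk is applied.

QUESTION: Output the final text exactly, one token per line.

Hunk 1: at line 6 remove [pmpv,bmhb] add [gsaul] -> 11 lines: certv nlw jyuh wmt bbco sec wsrr gsaul giq wdk mly
Hunk 2: at line 4 remove [sec] add [pol,qdhvf,ryofg] -> 13 lines: certv nlw jyuh wmt bbco pol qdhvf ryofg wsrr gsaul giq wdk mly
Hunk 3: at line 8 remove [wsrr,gsaul] add [ywyb,aej,dfumc] -> 14 lines: certv nlw jyuh wmt bbco pol qdhvf ryofg ywyb aej dfumc giq wdk mly

Answer: certv
nlw
jyuh
wmt
bbco
pol
qdhvf
ryofg
ywyb
aej
dfumc
giq
wdk
mly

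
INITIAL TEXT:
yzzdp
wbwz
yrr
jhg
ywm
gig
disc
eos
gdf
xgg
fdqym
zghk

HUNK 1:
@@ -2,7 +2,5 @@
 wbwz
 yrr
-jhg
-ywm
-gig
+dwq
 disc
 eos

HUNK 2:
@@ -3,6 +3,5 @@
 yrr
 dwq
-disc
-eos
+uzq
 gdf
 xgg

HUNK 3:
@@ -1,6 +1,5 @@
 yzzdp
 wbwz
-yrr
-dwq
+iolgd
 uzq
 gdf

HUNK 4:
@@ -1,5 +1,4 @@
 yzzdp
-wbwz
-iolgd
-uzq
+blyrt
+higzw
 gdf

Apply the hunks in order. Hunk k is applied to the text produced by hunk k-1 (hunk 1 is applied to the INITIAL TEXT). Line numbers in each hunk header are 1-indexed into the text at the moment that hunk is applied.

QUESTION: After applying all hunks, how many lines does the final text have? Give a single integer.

Hunk 1: at line 2 remove [jhg,ywm,gig] add [dwq] -> 10 lines: yzzdp wbwz yrr dwq disc eos gdf xgg fdqym zghk
Hunk 2: at line 3 remove [disc,eos] add [uzq] -> 9 lines: yzzdp wbwz yrr dwq uzq gdf xgg fdqym zghk
Hunk 3: at line 1 remove [yrr,dwq] add [iolgd] -> 8 lines: yzzdp wbwz iolgd uzq gdf xgg fdqym zghk
Hunk 4: at line 1 remove [wbwz,iolgd,uzq] add [blyrt,higzw] -> 7 lines: yzzdp blyrt higzw gdf xgg fdqym zghk
Final line count: 7

Answer: 7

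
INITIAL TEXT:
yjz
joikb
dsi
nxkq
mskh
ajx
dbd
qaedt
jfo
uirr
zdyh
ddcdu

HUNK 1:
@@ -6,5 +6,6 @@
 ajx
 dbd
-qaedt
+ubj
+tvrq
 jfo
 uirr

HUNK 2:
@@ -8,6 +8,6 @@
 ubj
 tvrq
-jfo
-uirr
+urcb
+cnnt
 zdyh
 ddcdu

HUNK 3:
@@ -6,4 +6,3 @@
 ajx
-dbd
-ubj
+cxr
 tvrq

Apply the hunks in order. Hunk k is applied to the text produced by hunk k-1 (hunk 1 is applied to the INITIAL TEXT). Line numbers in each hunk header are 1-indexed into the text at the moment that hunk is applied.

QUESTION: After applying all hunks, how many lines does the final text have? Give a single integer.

Hunk 1: at line 6 remove [qaedt] add [ubj,tvrq] -> 13 lines: yjz joikb dsi nxkq mskh ajx dbd ubj tvrq jfo uirr zdyh ddcdu
Hunk 2: at line 8 remove [jfo,uirr] add [urcb,cnnt] -> 13 lines: yjz joikb dsi nxkq mskh ajx dbd ubj tvrq urcb cnnt zdyh ddcdu
Hunk 3: at line 6 remove [dbd,ubj] add [cxr] -> 12 lines: yjz joikb dsi nxkq mskh ajx cxr tvrq urcb cnnt zdyh ddcdu
Final line count: 12

Answer: 12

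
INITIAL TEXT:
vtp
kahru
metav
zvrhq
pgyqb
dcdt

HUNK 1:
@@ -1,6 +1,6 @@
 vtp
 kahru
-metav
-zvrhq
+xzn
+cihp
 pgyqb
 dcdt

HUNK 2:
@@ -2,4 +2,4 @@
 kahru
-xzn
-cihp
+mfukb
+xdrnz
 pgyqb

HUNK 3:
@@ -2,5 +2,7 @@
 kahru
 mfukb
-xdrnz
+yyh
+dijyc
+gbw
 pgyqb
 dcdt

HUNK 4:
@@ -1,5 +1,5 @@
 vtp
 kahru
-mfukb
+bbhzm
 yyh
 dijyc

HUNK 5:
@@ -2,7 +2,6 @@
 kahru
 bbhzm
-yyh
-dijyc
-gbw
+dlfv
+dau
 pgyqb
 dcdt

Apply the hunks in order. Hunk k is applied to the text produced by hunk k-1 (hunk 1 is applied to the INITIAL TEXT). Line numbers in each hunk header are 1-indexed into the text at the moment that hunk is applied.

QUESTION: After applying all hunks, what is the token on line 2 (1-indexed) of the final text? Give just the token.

Hunk 1: at line 1 remove [metav,zvrhq] add [xzn,cihp] -> 6 lines: vtp kahru xzn cihp pgyqb dcdt
Hunk 2: at line 2 remove [xzn,cihp] add [mfukb,xdrnz] -> 6 lines: vtp kahru mfukb xdrnz pgyqb dcdt
Hunk 3: at line 2 remove [xdrnz] add [yyh,dijyc,gbw] -> 8 lines: vtp kahru mfukb yyh dijyc gbw pgyqb dcdt
Hunk 4: at line 1 remove [mfukb] add [bbhzm] -> 8 lines: vtp kahru bbhzm yyh dijyc gbw pgyqb dcdt
Hunk 5: at line 2 remove [yyh,dijyc,gbw] add [dlfv,dau] -> 7 lines: vtp kahru bbhzm dlfv dau pgyqb dcdt
Final line 2: kahru

Answer: kahru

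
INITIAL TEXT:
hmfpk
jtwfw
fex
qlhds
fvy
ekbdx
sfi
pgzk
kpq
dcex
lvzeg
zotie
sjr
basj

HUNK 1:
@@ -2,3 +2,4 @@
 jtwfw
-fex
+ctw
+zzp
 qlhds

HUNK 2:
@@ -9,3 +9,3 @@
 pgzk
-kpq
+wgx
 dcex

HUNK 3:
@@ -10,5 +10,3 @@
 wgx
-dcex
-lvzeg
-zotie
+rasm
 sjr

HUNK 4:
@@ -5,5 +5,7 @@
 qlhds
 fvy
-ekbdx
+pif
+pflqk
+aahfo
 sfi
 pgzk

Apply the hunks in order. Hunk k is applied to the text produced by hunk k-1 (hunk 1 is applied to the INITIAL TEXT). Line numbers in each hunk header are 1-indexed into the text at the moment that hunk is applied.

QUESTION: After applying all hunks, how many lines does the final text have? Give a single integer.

Hunk 1: at line 2 remove [fex] add [ctw,zzp] -> 15 lines: hmfpk jtwfw ctw zzp qlhds fvy ekbdx sfi pgzk kpq dcex lvzeg zotie sjr basj
Hunk 2: at line 9 remove [kpq] add [wgx] -> 15 lines: hmfpk jtwfw ctw zzp qlhds fvy ekbdx sfi pgzk wgx dcex lvzeg zotie sjr basj
Hunk 3: at line 10 remove [dcex,lvzeg,zotie] add [rasm] -> 13 lines: hmfpk jtwfw ctw zzp qlhds fvy ekbdx sfi pgzk wgx rasm sjr basj
Hunk 4: at line 5 remove [ekbdx] add [pif,pflqk,aahfo] -> 15 lines: hmfpk jtwfw ctw zzp qlhds fvy pif pflqk aahfo sfi pgzk wgx rasm sjr basj
Final line count: 15

Answer: 15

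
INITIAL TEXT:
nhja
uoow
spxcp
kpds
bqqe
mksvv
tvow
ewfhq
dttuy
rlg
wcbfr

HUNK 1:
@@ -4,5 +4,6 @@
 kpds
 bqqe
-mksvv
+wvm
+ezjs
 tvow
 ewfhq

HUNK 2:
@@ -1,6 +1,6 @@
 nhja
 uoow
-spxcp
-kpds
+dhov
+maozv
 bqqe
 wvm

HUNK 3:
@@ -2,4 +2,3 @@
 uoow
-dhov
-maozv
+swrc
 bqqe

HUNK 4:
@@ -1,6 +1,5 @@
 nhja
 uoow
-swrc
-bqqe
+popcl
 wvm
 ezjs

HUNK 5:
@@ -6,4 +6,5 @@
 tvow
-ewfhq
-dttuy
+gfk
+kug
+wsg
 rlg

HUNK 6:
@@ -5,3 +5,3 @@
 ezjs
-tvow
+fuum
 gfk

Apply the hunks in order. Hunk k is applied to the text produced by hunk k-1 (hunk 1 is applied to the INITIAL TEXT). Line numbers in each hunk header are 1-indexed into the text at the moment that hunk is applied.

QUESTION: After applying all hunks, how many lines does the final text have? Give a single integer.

Hunk 1: at line 4 remove [mksvv] add [wvm,ezjs] -> 12 lines: nhja uoow spxcp kpds bqqe wvm ezjs tvow ewfhq dttuy rlg wcbfr
Hunk 2: at line 1 remove [spxcp,kpds] add [dhov,maozv] -> 12 lines: nhja uoow dhov maozv bqqe wvm ezjs tvow ewfhq dttuy rlg wcbfr
Hunk 3: at line 2 remove [dhov,maozv] add [swrc] -> 11 lines: nhja uoow swrc bqqe wvm ezjs tvow ewfhq dttuy rlg wcbfr
Hunk 4: at line 1 remove [swrc,bqqe] add [popcl] -> 10 lines: nhja uoow popcl wvm ezjs tvow ewfhq dttuy rlg wcbfr
Hunk 5: at line 6 remove [ewfhq,dttuy] add [gfk,kug,wsg] -> 11 lines: nhja uoow popcl wvm ezjs tvow gfk kug wsg rlg wcbfr
Hunk 6: at line 5 remove [tvow] add [fuum] -> 11 lines: nhja uoow popcl wvm ezjs fuum gfk kug wsg rlg wcbfr
Final line count: 11

Answer: 11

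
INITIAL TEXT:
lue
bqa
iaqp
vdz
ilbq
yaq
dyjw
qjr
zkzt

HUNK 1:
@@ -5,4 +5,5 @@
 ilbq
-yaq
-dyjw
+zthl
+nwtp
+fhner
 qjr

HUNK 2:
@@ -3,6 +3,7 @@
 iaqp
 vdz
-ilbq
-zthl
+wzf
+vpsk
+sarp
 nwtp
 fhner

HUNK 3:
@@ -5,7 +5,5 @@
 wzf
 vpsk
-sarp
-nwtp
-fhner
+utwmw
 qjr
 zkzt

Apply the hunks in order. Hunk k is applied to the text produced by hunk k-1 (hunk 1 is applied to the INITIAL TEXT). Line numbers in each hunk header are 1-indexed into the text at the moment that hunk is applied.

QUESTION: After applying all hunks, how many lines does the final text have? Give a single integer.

Hunk 1: at line 5 remove [yaq,dyjw] add [zthl,nwtp,fhner] -> 10 lines: lue bqa iaqp vdz ilbq zthl nwtp fhner qjr zkzt
Hunk 2: at line 3 remove [ilbq,zthl] add [wzf,vpsk,sarp] -> 11 lines: lue bqa iaqp vdz wzf vpsk sarp nwtp fhner qjr zkzt
Hunk 3: at line 5 remove [sarp,nwtp,fhner] add [utwmw] -> 9 lines: lue bqa iaqp vdz wzf vpsk utwmw qjr zkzt
Final line count: 9

Answer: 9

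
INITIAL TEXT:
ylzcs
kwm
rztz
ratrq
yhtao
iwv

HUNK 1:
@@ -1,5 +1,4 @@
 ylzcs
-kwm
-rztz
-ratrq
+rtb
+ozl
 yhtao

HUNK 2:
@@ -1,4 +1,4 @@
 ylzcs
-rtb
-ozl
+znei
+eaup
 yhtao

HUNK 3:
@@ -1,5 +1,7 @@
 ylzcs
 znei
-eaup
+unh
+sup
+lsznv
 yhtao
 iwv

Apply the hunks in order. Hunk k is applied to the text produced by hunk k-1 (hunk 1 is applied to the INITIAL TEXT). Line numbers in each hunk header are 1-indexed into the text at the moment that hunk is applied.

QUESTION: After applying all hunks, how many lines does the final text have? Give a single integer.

Answer: 7

Derivation:
Hunk 1: at line 1 remove [kwm,rztz,ratrq] add [rtb,ozl] -> 5 lines: ylzcs rtb ozl yhtao iwv
Hunk 2: at line 1 remove [rtb,ozl] add [znei,eaup] -> 5 lines: ylzcs znei eaup yhtao iwv
Hunk 3: at line 1 remove [eaup] add [unh,sup,lsznv] -> 7 lines: ylzcs znei unh sup lsznv yhtao iwv
Final line count: 7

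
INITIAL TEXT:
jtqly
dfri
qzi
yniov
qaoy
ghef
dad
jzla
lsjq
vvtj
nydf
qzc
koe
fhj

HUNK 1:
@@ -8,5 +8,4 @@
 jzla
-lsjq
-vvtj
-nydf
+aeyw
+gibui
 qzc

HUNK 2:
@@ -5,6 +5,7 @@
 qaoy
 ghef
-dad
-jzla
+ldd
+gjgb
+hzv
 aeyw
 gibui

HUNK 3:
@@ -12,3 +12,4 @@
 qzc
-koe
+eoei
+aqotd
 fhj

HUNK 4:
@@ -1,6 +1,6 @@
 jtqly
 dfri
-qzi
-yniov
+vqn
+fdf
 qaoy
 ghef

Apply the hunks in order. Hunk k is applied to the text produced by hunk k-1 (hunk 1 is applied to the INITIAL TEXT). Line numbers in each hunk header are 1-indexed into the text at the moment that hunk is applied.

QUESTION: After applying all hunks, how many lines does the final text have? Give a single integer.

Answer: 15

Derivation:
Hunk 1: at line 8 remove [lsjq,vvtj,nydf] add [aeyw,gibui] -> 13 lines: jtqly dfri qzi yniov qaoy ghef dad jzla aeyw gibui qzc koe fhj
Hunk 2: at line 5 remove [dad,jzla] add [ldd,gjgb,hzv] -> 14 lines: jtqly dfri qzi yniov qaoy ghef ldd gjgb hzv aeyw gibui qzc koe fhj
Hunk 3: at line 12 remove [koe] add [eoei,aqotd] -> 15 lines: jtqly dfri qzi yniov qaoy ghef ldd gjgb hzv aeyw gibui qzc eoei aqotd fhj
Hunk 4: at line 1 remove [qzi,yniov] add [vqn,fdf] -> 15 lines: jtqly dfri vqn fdf qaoy ghef ldd gjgb hzv aeyw gibui qzc eoei aqotd fhj
Final line count: 15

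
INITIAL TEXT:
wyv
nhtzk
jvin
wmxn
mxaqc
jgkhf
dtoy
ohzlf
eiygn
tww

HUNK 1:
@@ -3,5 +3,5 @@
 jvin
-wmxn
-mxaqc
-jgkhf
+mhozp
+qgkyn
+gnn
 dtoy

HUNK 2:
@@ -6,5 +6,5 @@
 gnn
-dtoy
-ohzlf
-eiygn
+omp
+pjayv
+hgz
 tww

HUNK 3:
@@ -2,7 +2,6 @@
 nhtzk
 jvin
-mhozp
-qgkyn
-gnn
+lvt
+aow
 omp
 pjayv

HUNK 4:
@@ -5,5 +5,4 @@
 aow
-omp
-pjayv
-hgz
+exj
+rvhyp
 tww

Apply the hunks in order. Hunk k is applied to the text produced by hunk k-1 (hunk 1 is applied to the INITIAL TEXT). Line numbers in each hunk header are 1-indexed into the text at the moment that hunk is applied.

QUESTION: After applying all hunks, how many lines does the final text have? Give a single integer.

Answer: 8

Derivation:
Hunk 1: at line 3 remove [wmxn,mxaqc,jgkhf] add [mhozp,qgkyn,gnn] -> 10 lines: wyv nhtzk jvin mhozp qgkyn gnn dtoy ohzlf eiygn tww
Hunk 2: at line 6 remove [dtoy,ohzlf,eiygn] add [omp,pjayv,hgz] -> 10 lines: wyv nhtzk jvin mhozp qgkyn gnn omp pjayv hgz tww
Hunk 3: at line 2 remove [mhozp,qgkyn,gnn] add [lvt,aow] -> 9 lines: wyv nhtzk jvin lvt aow omp pjayv hgz tww
Hunk 4: at line 5 remove [omp,pjayv,hgz] add [exj,rvhyp] -> 8 lines: wyv nhtzk jvin lvt aow exj rvhyp tww
Final line count: 8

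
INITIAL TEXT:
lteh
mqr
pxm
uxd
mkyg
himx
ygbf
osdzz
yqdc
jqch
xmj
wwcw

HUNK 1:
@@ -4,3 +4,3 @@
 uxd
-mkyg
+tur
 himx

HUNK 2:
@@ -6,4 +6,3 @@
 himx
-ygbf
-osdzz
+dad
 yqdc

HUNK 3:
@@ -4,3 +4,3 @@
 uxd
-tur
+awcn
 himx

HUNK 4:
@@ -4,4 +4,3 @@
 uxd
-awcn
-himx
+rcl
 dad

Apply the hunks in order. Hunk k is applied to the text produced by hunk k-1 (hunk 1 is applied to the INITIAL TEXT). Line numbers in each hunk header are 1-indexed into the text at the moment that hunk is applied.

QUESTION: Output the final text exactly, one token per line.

Answer: lteh
mqr
pxm
uxd
rcl
dad
yqdc
jqch
xmj
wwcw

Derivation:
Hunk 1: at line 4 remove [mkyg] add [tur] -> 12 lines: lteh mqr pxm uxd tur himx ygbf osdzz yqdc jqch xmj wwcw
Hunk 2: at line 6 remove [ygbf,osdzz] add [dad] -> 11 lines: lteh mqr pxm uxd tur himx dad yqdc jqch xmj wwcw
Hunk 3: at line 4 remove [tur] add [awcn] -> 11 lines: lteh mqr pxm uxd awcn himx dad yqdc jqch xmj wwcw
Hunk 4: at line 4 remove [awcn,himx] add [rcl] -> 10 lines: lteh mqr pxm uxd rcl dad yqdc jqch xmj wwcw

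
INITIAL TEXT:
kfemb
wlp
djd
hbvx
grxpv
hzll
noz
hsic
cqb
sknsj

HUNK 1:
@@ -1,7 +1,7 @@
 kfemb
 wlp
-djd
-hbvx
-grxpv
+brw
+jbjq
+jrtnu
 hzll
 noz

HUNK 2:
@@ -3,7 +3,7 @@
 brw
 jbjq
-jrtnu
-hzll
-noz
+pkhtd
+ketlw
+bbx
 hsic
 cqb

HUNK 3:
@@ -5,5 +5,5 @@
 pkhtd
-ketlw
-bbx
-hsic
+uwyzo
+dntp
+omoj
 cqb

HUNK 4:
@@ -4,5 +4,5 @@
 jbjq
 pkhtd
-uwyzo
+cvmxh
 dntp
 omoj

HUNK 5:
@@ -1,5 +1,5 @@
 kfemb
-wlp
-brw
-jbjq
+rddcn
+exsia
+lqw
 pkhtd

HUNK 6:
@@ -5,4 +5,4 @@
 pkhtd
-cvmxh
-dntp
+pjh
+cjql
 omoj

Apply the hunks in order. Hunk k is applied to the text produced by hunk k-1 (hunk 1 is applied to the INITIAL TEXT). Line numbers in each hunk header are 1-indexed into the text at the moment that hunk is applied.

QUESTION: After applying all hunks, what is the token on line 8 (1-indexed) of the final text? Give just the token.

Answer: omoj

Derivation:
Hunk 1: at line 1 remove [djd,hbvx,grxpv] add [brw,jbjq,jrtnu] -> 10 lines: kfemb wlp brw jbjq jrtnu hzll noz hsic cqb sknsj
Hunk 2: at line 3 remove [jrtnu,hzll,noz] add [pkhtd,ketlw,bbx] -> 10 lines: kfemb wlp brw jbjq pkhtd ketlw bbx hsic cqb sknsj
Hunk 3: at line 5 remove [ketlw,bbx,hsic] add [uwyzo,dntp,omoj] -> 10 lines: kfemb wlp brw jbjq pkhtd uwyzo dntp omoj cqb sknsj
Hunk 4: at line 4 remove [uwyzo] add [cvmxh] -> 10 lines: kfemb wlp brw jbjq pkhtd cvmxh dntp omoj cqb sknsj
Hunk 5: at line 1 remove [wlp,brw,jbjq] add [rddcn,exsia,lqw] -> 10 lines: kfemb rddcn exsia lqw pkhtd cvmxh dntp omoj cqb sknsj
Hunk 6: at line 5 remove [cvmxh,dntp] add [pjh,cjql] -> 10 lines: kfemb rddcn exsia lqw pkhtd pjh cjql omoj cqb sknsj
Final line 8: omoj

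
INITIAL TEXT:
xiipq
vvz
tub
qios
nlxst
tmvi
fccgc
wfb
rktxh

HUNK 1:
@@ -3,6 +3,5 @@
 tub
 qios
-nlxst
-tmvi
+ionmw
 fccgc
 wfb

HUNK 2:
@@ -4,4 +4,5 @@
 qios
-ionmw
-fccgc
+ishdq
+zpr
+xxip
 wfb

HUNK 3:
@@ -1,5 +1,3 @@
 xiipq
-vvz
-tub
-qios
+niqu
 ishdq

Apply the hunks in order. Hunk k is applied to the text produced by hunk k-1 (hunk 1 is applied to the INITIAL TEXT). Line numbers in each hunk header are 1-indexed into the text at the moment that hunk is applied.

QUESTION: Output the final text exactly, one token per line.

Hunk 1: at line 3 remove [nlxst,tmvi] add [ionmw] -> 8 lines: xiipq vvz tub qios ionmw fccgc wfb rktxh
Hunk 2: at line 4 remove [ionmw,fccgc] add [ishdq,zpr,xxip] -> 9 lines: xiipq vvz tub qios ishdq zpr xxip wfb rktxh
Hunk 3: at line 1 remove [vvz,tub,qios] add [niqu] -> 7 lines: xiipq niqu ishdq zpr xxip wfb rktxh

Answer: xiipq
niqu
ishdq
zpr
xxip
wfb
rktxh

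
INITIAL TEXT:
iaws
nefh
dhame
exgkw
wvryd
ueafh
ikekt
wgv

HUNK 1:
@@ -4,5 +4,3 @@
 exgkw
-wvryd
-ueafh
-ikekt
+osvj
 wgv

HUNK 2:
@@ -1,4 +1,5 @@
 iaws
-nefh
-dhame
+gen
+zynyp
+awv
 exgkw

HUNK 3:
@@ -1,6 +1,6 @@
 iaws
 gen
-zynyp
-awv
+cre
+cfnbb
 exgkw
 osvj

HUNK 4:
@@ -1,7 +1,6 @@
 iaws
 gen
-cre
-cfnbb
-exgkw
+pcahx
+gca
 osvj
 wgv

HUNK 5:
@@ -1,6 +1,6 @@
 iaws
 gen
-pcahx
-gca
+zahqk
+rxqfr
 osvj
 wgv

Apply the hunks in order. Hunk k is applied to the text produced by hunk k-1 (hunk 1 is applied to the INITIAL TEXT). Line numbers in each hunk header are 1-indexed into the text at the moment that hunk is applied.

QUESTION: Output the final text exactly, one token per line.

Hunk 1: at line 4 remove [wvryd,ueafh,ikekt] add [osvj] -> 6 lines: iaws nefh dhame exgkw osvj wgv
Hunk 2: at line 1 remove [nefh,dhame] add [gen,zynyp,awv] -> 7 lines: iaws gen zynyp awv exgkw osvj wgv
Hunk 3: at line 1 remove [zynyp,awv] add [cre,cfnbb] -> 7 lines: iaws gen cre cfnbb exgkw osvj wgv
Hunk 4: at line 1 remove [cre,cfnbb,exgkw] add [pcahx,gca] -> 6 lines: iaws gen pcahx gca osvj wgv
Hunk 5: at line 1 remove [pcahx,gca] add [zahqk,rxqfr] -> 6 lines: iaws gen zahqk rxqfr osvj wgv

Answer: iaws
gen
zahqk
rxqfr
osvj
wgv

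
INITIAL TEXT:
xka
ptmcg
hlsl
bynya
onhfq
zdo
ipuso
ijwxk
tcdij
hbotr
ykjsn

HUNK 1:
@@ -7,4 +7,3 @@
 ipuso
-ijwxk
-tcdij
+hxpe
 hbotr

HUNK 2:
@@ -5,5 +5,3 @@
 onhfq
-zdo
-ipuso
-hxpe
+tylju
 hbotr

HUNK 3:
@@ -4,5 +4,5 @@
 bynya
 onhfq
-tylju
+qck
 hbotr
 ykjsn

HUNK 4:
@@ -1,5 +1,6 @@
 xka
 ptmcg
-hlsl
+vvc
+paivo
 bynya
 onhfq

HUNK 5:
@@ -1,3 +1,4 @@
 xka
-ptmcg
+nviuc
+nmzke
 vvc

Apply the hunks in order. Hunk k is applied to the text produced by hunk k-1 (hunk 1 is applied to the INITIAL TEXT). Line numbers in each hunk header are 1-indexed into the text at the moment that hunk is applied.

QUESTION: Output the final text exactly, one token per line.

Answer: xka
nviuc
nmzke
vvc
paivo
bynya
onhfq
qck
hbotr
ykjsn

Derivation:
Hunk 1: at line 7 remove [ijwxk,tcdij] add [hxpe] -> 10 lines: xka ptmcg hlsl bynya onhfq zdo ipuso hxpe hbotr ykjsn
Hunk 2: at line 5 remove [zdo,ipuso,hxpe] add [tylju] -> 8 lines: xka ptmcg hlsl bynya onhfq tylju hbotr ykjsn
Hunk 3: at line 4 remove [tylju] add [qck] -> 8 lines: xka ptmcg hlsl bynya onhfq qck hbotr ykjsn
Hunk 4: at line 1 remove [hlsl] add [vvc,paivo] -> 9 lines: xka ptmcg vvc paivo bynya onhfq qck hbotr ykjsn
Hunk 5: at line 1 remove [ptmcg] add [nviuc,nmzke] -> 10 lines: xka nviuc nmzke vvc paivo bynya onhfq qck hbotr ykjsn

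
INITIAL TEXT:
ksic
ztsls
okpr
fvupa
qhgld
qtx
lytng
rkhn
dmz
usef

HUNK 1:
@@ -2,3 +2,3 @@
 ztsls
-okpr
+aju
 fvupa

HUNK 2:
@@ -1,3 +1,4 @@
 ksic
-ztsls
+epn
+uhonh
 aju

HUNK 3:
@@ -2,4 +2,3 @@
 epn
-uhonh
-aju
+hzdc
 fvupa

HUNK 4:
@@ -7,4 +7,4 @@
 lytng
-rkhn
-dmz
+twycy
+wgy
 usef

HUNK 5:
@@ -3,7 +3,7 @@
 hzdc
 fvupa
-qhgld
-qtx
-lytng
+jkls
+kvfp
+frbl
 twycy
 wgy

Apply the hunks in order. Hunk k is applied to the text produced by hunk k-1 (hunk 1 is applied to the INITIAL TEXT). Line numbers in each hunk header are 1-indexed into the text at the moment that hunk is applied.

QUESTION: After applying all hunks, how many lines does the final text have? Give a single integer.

Answer: 10

Derivation:
Hunk 1: at line 2 remove [okpr] add [aju] -> 10 lines: ksic ztsls aju fvupa qhgld qtx lytng rkhn dmz usef
Hunk 2: at line 1 remove [ztsls] add [epn,uhonh] -> 11 lines: ksic epn uhonh aju fvupa qhgld qtx lytng rkhn dmz usef
Hunk 3: at line 2 remove [uhonh,aju] add [hzdc] -> 10 lines: ksic epn hzdc fvupa qhgld qtx lytng rkhn dmz usef
Hunk 4: at line 7 remove [rkhn,dmz] add [twycy,wgy] -> 10 lines: ksic epn hzdc fvupa qhgld qtx lytng twycy wgy usef
Hunk 5: at line 3 remove [qhgld,qtx,lytng] add [jkls,kvfp,frbl] -> 10 lines: ksic epn hzdc fvupa jkls kvfp frbl twycy wgy usef
Final line count: 10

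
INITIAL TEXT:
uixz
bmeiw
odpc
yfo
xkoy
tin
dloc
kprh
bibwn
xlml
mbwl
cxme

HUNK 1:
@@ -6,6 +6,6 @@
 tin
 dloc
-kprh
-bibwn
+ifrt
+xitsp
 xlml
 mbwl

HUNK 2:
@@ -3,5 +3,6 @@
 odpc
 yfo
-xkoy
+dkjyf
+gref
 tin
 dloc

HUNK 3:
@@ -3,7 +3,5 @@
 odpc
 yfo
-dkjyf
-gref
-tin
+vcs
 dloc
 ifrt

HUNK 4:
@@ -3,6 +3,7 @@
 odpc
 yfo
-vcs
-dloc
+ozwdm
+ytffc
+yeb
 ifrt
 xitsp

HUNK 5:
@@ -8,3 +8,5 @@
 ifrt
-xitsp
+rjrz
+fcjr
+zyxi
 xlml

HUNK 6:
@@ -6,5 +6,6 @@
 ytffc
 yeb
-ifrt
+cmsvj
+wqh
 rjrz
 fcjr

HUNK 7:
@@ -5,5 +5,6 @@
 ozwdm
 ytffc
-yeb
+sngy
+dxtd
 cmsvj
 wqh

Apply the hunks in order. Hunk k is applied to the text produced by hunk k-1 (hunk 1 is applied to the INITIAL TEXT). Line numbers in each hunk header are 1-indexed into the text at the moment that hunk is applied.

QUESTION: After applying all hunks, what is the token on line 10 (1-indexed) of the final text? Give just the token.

Hunk 1: at line 6 remove [kprh,bibwn] add [ifrt,xitsp] -> 12 lines: uixz bmeiw odpc yfo xkoy tin dloc ifrt xitsp xlml mbwl cxme
Hunk 2: at line 3 remove [xkoy] add [dkjyf,gref] -> 13 lines: uixz bmeiw odpc yfo dkjyf gref tin dloc ifrt xitsp xlml mbwl cxme
Hunk 3: at line 3 remove [dkjyf,gref,tin] add [vcs] -> 11 lines: uixz bmeiw odpc yfo vcs dloc ifrt xitsp xlml mbwl cxme
Hunk 4: at line 3 remove [vcs,dloc] add [ozwdm,ytffc,yeb] -> 12 lines: uixz bmeiw odpc yfo ozwdm ytffc yeb ifrt xitsp xlml mbwl cxme
Hunk 5: at line 8 remove [xitsp] add [rjrz,fcjr,zyxi] -> 14 lines: uixz bmeiw odpc yfo ozwdm ytffc yeb ifrt rjrz fcjr zyxi xlml mbwl cxme
Hunk 6: at line 6 remove [ifrt] add [cmsvj,wqh] -> 15 lines: uixz bmeiw odpc yfo ozwdm ytffc yeb cmsvj wqh rjrz fcjr zyxi xlml mbwl cxme
Hunk 7: at line 5 remove [yeb] add [sngy,dxtd] -> 16 lines: uixz bmeiw odpc yfo ozwdm ytffc sngy dxtd cmsvj wqh rjrz fcjr zyxi xlml mbwl cxme
Final line 10: wqh

Answer: wqh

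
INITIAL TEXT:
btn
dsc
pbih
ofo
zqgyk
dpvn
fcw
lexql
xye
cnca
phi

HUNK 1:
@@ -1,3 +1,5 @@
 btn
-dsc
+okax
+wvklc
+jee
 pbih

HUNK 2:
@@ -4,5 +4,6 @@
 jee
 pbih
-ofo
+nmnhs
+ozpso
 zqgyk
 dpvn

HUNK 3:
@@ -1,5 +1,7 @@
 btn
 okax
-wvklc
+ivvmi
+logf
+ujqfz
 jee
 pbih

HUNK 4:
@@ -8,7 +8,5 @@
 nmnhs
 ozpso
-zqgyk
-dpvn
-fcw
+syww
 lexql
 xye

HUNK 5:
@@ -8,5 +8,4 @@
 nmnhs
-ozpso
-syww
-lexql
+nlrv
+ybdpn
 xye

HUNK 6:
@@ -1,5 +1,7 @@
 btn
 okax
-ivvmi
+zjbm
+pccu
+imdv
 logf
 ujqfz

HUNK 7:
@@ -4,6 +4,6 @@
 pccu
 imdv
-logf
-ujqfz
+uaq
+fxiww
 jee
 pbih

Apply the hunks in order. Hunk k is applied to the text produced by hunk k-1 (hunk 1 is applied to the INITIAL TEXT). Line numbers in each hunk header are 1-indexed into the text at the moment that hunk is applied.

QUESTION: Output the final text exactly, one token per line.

Hunk 1: at line 1 remove [dsc] add [okax,wvklc,jee] -> 13 lines: btn okax wvklc jee pbih ofo zqgyk dpvn fcw lexql xye cnca phi
Hunk 2: at line 4 remove [ofo] add [nmnhs,ozpso] -> 14 lines: btn okax wvklc jee pbih nmnhs ozpso zqgyk dpvn fcw lexql xye cnca phi
Hunk 3: at line 1 remove [wvklc] add [ivvmi,logf,ujqfz] -> 16 lines: btn okax ivvmi logf ujqfz jee pbih nmnhs ozpso zqgyk dpvn fcw lexql xye cnca phi
Hunk 4: at line 8 remove [zqgyk,dpvn,fcw] add [syww] -> 14 lines: btn okax ivvmi logf ujqfz jee pbih nmnhs ozpso syww lexql xye cnca phi
Hunk 5: at line 8 remove [ozpso,syww,lexql] add [nlrv,ybdpn] -> 13 lines: btn okax ivvmi logf ujqfz jee pbih nmnhs nlrv ybdpn xye cnca phi
Hunk 6: at line 1 remove [ivvmi] add [zjbm,pccu,imdv] -> 15 lines: btn okax zjbm pccu imdv logf ujqfz jee pbih nmnhs nlrv ybdpn xye cnca phi
Hunk 7: at line 4 remove [logf,ujqfz] add [uaq,fxiww] -> 15 lines: btn okax zjbm pccu imdv uaq fxiww jee pbih nmnhs nlrv ybdpn xye cnca phi

Answer: btn
okax
zjbm
pccu
imdv
uaq
fxiww
jee
pbih
nmnhs
nlrv
ybdpn
xye
cnca
phi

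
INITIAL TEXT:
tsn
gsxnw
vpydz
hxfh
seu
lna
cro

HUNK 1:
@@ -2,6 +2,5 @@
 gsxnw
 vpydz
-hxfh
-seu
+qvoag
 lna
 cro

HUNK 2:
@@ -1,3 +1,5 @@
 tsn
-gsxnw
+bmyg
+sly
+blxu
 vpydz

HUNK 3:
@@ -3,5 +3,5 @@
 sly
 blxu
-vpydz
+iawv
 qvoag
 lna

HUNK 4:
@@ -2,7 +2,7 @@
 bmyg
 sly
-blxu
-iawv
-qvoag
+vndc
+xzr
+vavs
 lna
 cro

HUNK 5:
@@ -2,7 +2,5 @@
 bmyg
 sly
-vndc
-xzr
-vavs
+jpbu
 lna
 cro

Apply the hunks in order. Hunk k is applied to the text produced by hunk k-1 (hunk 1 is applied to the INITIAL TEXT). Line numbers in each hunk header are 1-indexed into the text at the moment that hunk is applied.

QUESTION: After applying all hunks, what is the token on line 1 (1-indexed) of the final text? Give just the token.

Hunk 1: at line 2 remove [hxfh,seu] add [qvoag] -> 6 lines: tsn gsxnw vpydz qvoag lna cro
Hunk 2: at line 1 remove [gsxnw] add [bmyg,sly,blxu] -> 8 lines: tsn bmyg sly blxu vpydz qvoag lna cro
Hunk 3: at line 3 remove [vpydz] add [iawv] -> 8 lines: tsn bmyg sly blxu iawv qvoag lna cro
Hunk 4: at line 2 remove [blxu,iawv,qvoag] add [vndc,xzr,vavs] -> 8 lines: tsn bmyg sly vndc xzr vavs lna cro
Hunk 5: at line 2 remove [vndc,xzr,vavs] add [jpbu] -> 6 lines: tsn bmyg sly jpbu lna cro
Final line 1: tsn

Answer: tsn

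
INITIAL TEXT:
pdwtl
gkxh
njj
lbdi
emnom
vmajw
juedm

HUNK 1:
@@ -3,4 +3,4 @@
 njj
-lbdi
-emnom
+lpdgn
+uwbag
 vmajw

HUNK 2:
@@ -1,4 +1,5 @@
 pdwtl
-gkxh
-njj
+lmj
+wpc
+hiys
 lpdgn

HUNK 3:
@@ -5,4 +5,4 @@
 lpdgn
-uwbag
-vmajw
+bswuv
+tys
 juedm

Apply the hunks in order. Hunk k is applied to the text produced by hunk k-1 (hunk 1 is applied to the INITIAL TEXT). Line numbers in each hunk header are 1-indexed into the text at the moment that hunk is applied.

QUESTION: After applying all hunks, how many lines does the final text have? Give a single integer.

Answer: 8

Derivation:
Hunk 1: at line 3 remove [lbdi,emnom] add [lpdgn,uwbag] -> 7 lines: pdwtl gkxh njj lpdgn uwbag vmajw juedm
Hunk 2: at line 1 remove [gkxh,njj] add [lmj,wpc,hiys] -> 8 lines: pdwtl lmj wpc hiys lpdgn uwbag vmajw juedm
Hunk 3: at line 5 remove [uwbag,vmajw] add [bswuv,tys] -> 8 lines: pdwtl lmj wpc hiys lpdgn bswuv tys juedm
Final line count: 8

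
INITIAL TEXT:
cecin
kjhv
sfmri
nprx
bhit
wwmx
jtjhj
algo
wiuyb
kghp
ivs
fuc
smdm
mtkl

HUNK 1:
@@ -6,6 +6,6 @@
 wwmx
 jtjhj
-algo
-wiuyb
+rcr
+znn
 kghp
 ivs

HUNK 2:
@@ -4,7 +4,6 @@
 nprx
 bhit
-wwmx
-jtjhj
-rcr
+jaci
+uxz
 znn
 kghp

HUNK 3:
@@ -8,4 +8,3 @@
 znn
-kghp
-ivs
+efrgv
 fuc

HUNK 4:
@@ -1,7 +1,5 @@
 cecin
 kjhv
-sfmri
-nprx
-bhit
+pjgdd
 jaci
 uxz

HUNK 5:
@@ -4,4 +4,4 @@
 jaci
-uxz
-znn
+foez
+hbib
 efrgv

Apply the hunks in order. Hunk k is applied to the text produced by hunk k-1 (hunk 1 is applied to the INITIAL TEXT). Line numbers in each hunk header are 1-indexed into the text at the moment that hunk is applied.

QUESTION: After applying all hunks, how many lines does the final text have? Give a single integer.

Hunk 1: at line 6 remove [algo,wiuyb] add [rcr,znn] -> 14 lines: cecin kjhv sfmri nprx bhit wwmx jtjhj rcr znn kghp ivs fuc smdm mtkl
Hunk 2: at line 4 remove [wwmx,jtjhj,rcr] add [jaci,uxz] -> 13 lines: cecin kjhv sfmri nprx bhit jaci uxz znn kghp ivs fuc smdm mtkl
Hunk 3: at line 8 remove [kghp,ivs] add [efrgv] -> 12 lines: cecin kjhv sfmri nprx bhit jaci uxz znn efrgv fuc smdm mtkl
Hunk 4: at line 1 remove [sfmri,nprx,bhit] add [pjgdd] -> 10 lines: cecin kjhv pjgdd jaci uxz znn efrgv fuc smdm mtkl
Hunk 5: at line 4 remove [uxz,znn] add [foez,hbib] -> 10 lines: cecin kjhv pjgdd jaci foez hbib efrgv fuc smdm mtkl
Final line count: 10

Answer: 10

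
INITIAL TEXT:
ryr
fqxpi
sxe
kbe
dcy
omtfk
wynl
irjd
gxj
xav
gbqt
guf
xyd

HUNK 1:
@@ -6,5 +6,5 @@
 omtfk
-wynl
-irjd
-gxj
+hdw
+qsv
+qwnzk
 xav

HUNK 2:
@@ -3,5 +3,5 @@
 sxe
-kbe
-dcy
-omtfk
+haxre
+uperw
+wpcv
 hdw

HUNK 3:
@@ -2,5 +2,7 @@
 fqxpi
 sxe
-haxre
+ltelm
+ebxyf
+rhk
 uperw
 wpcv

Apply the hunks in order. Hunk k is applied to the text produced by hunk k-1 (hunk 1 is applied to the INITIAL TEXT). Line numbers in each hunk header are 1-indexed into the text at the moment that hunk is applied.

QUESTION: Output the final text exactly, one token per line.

Hunk 1: at line 6 remove [wynl,irjd,gxj] add [hdw,qsv,qwnzk] -> 13 lines: ryr fqxpi sxe kbe dcy omtfk hdw qsv qwnzk xav gbqt guf xyd
Hunk 2: at line 3 remove [kbe,dcy,omtfk] add [haxre,uperw,wpcv] -> 13 lines: ryr fqxpi sxe haxre uperw wpcv hdw qsv qwnzk xav gbqt guf xyd
Hunk 3: at line 2 remove [haxre] add [ltelm,ebxyf,rhk] -> 15 lines: ryr fqxpi sxe ltelm ebxyf rhk uperw wpcv hdw qsv qwnzk xav gbqt guf xyd

Answer: ryr
fqxpi
sxe
ltelm
ebxyf
rhk
uperw
wpcv
hdw
qsv
qwnzk
xav
gbqt
guf
xyd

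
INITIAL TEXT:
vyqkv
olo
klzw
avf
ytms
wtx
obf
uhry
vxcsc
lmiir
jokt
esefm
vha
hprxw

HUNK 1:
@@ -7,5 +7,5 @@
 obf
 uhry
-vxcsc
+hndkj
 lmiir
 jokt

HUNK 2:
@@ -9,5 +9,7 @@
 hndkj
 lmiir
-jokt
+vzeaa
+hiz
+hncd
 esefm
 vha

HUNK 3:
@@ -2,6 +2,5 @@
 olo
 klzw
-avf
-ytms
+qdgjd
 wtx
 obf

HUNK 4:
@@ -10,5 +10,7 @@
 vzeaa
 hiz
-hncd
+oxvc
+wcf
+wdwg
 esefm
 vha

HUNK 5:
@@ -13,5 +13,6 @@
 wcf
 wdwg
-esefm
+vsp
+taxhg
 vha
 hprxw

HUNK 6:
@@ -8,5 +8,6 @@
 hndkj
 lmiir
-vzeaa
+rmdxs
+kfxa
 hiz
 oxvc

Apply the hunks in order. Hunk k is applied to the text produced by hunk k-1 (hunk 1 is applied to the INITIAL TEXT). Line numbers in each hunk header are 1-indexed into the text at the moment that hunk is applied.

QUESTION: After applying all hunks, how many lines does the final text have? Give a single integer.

Answer: 19

Derivation:
Hunk 1: at line 7 remove [vxcsc] add [hndkj] -> 14 lines: vyqkv olo klzw avf ytms wtx obf uhry hndkj lmiir jokt esefm vha hprxw
Hunk 2: at line 9 remove [jokt] add [vzeaa,hiz,hncd] -> 16 lines: vyqkv olo klzw avf ytms wtx obf uhry hndkj lmiir vzeaa hiz hncd esefm vha hprxw
Hunk 3: at line 2 remove [avf,ytms] add [qdgjd] -> 15 lines: vyqkv olo klzw qdgjd wtx obf uhry hndkj lmiir vzeaa hiz hncd esefm vha hprxw
Hunk 4: at line 10 remove [hncd] add [oxvc,wcf,wdwg] -> 17 lines: vyqkv olo klzw qdgjd wtx obf uhry hndkj lmiir vzeaa hiz oxvc wcf wdwg esefm vha hprxw
Hunk 5: at line 13 remove [esefm] add [vsp,taxhg] -> 18 lines: vyqkv olo klzw qdgjd wtx obf uhry hndkj lmiir vzeaa hiz oxvc wcf wdwg vsp taxhg vha hprxw
Hunk 6: at line 8 remove [vzeaa] add [rmdxs,kfxa] -> 19 lines: vyqkv olo klzw qdgjd wtx obf uhry hndkj lmiir rmdxs kfxa hiz oxvc wcf wdwg vsp taxhg vha hprxw
Final line count: 19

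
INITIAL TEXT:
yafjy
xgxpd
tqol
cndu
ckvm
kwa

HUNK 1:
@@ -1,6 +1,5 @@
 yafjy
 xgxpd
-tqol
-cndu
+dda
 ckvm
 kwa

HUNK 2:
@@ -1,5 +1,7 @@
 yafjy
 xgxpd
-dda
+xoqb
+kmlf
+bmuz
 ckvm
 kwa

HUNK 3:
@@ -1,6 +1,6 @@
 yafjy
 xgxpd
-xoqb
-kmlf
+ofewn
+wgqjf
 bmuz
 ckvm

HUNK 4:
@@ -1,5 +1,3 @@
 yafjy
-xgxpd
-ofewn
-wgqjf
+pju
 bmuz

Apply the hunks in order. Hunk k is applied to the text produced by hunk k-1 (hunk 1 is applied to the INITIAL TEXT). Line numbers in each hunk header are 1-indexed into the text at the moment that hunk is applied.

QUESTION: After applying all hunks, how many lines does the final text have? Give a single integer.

Answer: 5

Derivation:
Hunk 1: at line 1 remove [tqol,cndu] add [dda] -> 5 lines: yafjy xgxpd dda ckvm kwa
Hunk 2: at line 1 remove [dda] add [xoqb,kmlf,bmuz] -> 7 lines: yafjy xgxpd xoqb kmlf bmuz ckvm kwa
Hunk 3: at line 1 remove [xoqb,kmlf] add [ofewn,wgqjf] -> 7 lines: yafjy xgxpd ofewn wgqjf bmuz ckvm kwa
Hunk 4: at line 1 remove [xgxpd,ofewn,wgqjf] add [pju] -> 5 lines: yafjy pju bmuz ckvm kwa
Final line count: 5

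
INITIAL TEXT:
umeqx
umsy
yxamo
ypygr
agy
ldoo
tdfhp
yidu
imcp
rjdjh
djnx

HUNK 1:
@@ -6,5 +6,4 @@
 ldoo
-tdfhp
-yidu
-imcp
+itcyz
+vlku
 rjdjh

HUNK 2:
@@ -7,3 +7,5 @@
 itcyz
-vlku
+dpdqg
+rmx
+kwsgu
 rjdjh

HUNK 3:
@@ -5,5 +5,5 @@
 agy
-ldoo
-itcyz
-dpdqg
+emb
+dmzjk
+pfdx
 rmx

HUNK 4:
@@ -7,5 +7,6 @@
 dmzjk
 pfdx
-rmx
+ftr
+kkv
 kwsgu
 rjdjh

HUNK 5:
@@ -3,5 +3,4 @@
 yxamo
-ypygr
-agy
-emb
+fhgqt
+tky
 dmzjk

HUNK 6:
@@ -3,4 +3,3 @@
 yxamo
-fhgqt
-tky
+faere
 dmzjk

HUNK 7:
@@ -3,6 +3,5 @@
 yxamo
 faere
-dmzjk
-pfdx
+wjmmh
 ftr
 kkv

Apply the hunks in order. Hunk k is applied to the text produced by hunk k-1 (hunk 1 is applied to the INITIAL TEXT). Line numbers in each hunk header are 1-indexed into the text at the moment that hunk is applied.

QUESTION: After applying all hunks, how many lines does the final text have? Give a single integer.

Answer: 10

Derivation:
Hunk 1: at line 6 remove [tdfhp,yidu,imcp] add [itcyz,vlku] -> 10 lines: umeqx umsy yxamo ypygr agy ldoo itcyz vlku rjdjh djnx
Hunk 2: at line 7 remove [vlku] add [dpdqg,rmx,kwsgu] -> 12 lines: umeqx umsy yxamo ypygr agy ldoo itcyz dpdqg rmx kwsgu rjdjh djnx
Hunk 3: at line 5 remove [ldoo,itcyz,dpdqg] add [emb,dmzjk,pfdx] -> 12 lines: umeqx umsy yxamo ypygr agy emb dmzjk pfdx rmx kwsgu rjdjh djnx
Hunk 4: at line 7 remove [rmx] add [ftr,kkv] -> 13 lines: umeqx umsy yxamo ypygr agy emb dmzjk pfdx ftr kkv kwsgu rjdjh djnx
Hunk 5: at line 3 remove [ypygr,agy,emb] add [fhgqt,tky] -> 12 lines: umeqx umsy yxamo fhgqt tky dmzjk pfdx ftr kkv kwsgu rjdjh djnx
Hunk 6: at line 3 remove [fhgqt,tky] add [faere] -> 11 lines: umeqx umsy yxamo faere dmzjk pfdx ftr kkv kwsgu rjdjh djnx
Hunk 7: at line 3 remove [dmzjk,pfdx] add [wjmmh] -> 10 lines: umeqx umsy yxamo faere wjmmh ftr kkv kwsgu rjdjh djnx
Final line count: 10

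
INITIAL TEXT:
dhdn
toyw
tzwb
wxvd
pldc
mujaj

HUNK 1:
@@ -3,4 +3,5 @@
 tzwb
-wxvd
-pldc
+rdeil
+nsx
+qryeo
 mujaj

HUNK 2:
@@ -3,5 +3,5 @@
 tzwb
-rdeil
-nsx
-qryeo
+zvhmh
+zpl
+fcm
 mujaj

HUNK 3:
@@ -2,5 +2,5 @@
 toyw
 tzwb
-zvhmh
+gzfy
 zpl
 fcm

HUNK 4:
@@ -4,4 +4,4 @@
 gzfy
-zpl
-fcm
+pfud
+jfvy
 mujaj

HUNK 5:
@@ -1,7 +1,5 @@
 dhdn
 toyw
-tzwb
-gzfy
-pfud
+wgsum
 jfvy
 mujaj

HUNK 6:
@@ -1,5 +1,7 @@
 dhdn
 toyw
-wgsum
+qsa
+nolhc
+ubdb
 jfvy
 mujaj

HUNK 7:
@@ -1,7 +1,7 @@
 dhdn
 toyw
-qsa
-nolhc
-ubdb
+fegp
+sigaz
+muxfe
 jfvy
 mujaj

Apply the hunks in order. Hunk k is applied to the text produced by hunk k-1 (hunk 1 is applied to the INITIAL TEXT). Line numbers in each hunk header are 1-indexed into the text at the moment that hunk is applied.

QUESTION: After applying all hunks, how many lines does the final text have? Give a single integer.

Answer: 7

Derivation:
Hunk 1: at line 3 remove [wxvd,pldc] add [rdeil,nsx,qryeo] -> 7 lines: dhdn toyw tzwb rdeil nsx qryeo mujaj
Hunk 2: at line 3 remove [rdeil,nsx,qryeo] add [zvhmh,zpl,fcm] -> 7 lines: dhdn toyw tzwb zvhmh zpl fcm mujaj
Hunk 3: at line 2 remove [zvhmh] add [gzfy] -> 7 lines: dhdn toyw tzwb gzfy zpl fcm mujaj
Hunk 4: at line 4 remove [zpl,fcm] add [pfud,jfvy] -> 7 lines: dhdn toyw tzwb gzfy pfud jfvy mujaj
Hunk 5: at line 1 remove [tzwb,gzfy,pfud] add [wgsum] -> 5 lines: dhdn toyw wgsum jfvy mujaj
Hunk 6: at line 1 remove [wgsum] add [qsa,nolhc,ubdb] -> 7 lines: dhdn toyw qsa nolhc ubdb jfvy mujaj
Hunk 7: at line 1 remove [qsa,nolhc,ubdb] add [fegp,sigaz,muxfe] -> 7 lines: dhdn toyw fegp sigaz muxfe jfvy mujaj
Final line count: 7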